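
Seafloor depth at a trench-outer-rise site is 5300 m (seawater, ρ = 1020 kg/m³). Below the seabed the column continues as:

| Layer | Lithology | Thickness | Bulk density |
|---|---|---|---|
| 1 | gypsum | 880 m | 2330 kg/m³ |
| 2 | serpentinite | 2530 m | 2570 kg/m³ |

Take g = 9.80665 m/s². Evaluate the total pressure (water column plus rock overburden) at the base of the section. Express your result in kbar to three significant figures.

1.37 kbar

seawater: 1020 kg/m³ × 9.80665 m/s² × 5300 m = 5.301×10^7 Pa = 0.5301 kbar
gypsum: 2330 kg/m³ × 9.80665 m/s² × 880 m = 2.011×10^7 Pa = 0.2011 kbar
serpentinite: 2570 kg/m³ × 9.80665 m/s² × 2530 m = 6.376×10^7 Pa = 0.6376 kbar
Total = 0.5301 + 0.2011 + 0.6376 = 1.3689 kbar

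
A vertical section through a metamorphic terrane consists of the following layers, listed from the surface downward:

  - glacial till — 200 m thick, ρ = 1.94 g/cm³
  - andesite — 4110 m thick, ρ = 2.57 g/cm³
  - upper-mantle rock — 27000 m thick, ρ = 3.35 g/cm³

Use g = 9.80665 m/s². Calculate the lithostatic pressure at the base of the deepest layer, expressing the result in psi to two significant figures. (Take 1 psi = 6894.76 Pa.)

glacial till: 1940 kg/m³ × 9.80665 m/s² × 200 m = 3.805×10^6 Pa = 551.9 psi
andesite: 2570 kg/m³ × 9.80665 m/s² × 4110 m = 1.036×10^8 Pa = 15024 psi
upper-mantle rock: 3350 kg/m³ × 9.80665 m/s² × 27000 m = 8.870×10^8 Pa = 1.287×10^5 psi
Total = 551.9 + 15024 + 1.287×10^5 = 1.4423×10^5 psi

140000 psi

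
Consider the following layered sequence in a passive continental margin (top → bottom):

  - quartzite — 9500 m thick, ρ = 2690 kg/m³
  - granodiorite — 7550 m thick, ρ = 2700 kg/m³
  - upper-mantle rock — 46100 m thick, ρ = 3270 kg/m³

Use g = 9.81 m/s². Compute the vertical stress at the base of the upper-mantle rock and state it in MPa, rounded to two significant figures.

quartzite: 2690 kg/m³ × 9.81 m/s² × 9500 m = 2.507×10^8 Pa = 250.7 MPa
granodiorite: 2700 kg/m³ × 9.81 m/s² × 7550 m = 2.000×10^8 Pa = 200.0 MPa
upper-mantle rock: 3270 kg/m³ × 9.81 m/s² × 46100 m = 1.479×10^9 Pa = 1479 MPa
Total = 250.7 + 200.0 + 1479 = 1929.5 MPa

1900 MPa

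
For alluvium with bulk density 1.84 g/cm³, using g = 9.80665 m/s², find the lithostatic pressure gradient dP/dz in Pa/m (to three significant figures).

18000 Pa/m

dP/dz = ρg = 1840 kg/m³ × 9.80665 m/s² = 18044 Pa/m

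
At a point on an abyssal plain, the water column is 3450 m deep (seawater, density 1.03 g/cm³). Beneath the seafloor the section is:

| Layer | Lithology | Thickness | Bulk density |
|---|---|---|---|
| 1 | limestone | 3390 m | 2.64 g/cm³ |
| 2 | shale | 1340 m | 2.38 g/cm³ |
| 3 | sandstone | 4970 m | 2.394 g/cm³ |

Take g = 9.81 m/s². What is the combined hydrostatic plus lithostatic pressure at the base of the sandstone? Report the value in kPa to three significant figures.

271000 kPa

seawater: 1030 kg/m³ × 9.81 m/s² × 3450 m = 3.486×10^7 Pa = 34860 kPa
limestone: 2640 kg/m³ × 9.81 m/s² × 3390 m = 8.780×10^7 Pa = 87796 kPa
shale: 2380 kg/m³ × 9.81 m/s² × 1340 m = 3.129×10^7 Pa = 31286 kPa
sandstone: 2394 kg/m³ × 9.81 m/s² × 4970 m = 1.167×10^8 Pa = 1.167×10^5 kPa
Total = 34860 + 87796 + 31286 + 1.167×10^5 = 2.7066×10^5 kPa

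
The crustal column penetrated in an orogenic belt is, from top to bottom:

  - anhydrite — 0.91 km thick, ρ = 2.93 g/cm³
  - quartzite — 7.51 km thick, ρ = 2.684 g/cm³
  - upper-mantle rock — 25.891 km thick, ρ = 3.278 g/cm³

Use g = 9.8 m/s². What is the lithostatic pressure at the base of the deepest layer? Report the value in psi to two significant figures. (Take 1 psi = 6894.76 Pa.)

150000 psi

anhydrite: 2930 kg/m³ × 9.8 m/s² × 910 m = 2.613×10^7 Pa = 3790 psi
quartzite: 2684 kg/m³ × 9.8 m/s² × 7510 m = 1.975×10^8 Pa = 28650 psi
upper-mantle rock: 3278 kg/m³ × 9.8 m/s² × 25891 m = 8.317×10^8 Pa = 1.206×10^5 psi
Total = 3790 + 28650 + 1.206×10^5 = 1.5307×10^5 psi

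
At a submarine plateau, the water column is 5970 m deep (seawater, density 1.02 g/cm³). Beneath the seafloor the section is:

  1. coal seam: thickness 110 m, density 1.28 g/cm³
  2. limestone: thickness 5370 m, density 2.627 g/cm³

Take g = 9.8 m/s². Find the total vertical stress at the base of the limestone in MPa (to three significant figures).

seawater: 1020 kg/m³ × 9.8 m/s² × 5970 m = 5.968×10^7 Pa = 59.68 MPa
coal seam: 1280 kg/m³ × 9.8 m/s² × 110 m = 1.380×10^6 Pa = 1.380 MPa
limestone: 2627 kg/m³ × 9.8 m/s² × 5370 m = 1.382×10^8 Pa = 138.2 MPa
Total = 59.68 + 1.380 + 138.2 = 199.30 MPa

199 MPa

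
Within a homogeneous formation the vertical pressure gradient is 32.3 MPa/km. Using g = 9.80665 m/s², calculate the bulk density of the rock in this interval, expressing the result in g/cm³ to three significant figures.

3.29 g/cm³

ρ = (dP/dz)/g = 32.3 MPa/km / 9.80665 m/s² = 32300 Pa/m / 9.80665 m/s² = 3293.7 kg/m³
= 3.294 g/cm³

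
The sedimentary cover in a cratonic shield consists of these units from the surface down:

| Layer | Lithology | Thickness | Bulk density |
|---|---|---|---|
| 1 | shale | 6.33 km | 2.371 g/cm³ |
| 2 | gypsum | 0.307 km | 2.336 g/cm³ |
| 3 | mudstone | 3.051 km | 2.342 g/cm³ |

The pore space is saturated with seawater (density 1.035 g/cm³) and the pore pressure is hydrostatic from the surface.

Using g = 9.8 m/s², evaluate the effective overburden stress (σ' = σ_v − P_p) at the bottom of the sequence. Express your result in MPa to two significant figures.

Overburden (lithostatic) stress σ_v:
shale: 2371 kg/m³ × 9.8 m/s² × 6330 m = 1.471×10^8 Pa = 147.1 MPa
gypsum: 2336 kg/m³ × 9.8 m/s² × 307 m = 7.028×10^6 Pa = 7.028 MPa
mudstone: 2342 kg/m³ × 9.8 m/s² × 3051 m = 7.003×10^7 Pa = 70.03 MPa
Total = 147.1 + 7.028 + 70.03 = 224.14 MPa
Pore pressure P_p = 1035 kg/m³ × 9.8 m/s² × 9688 m = 9.827×10^7 Pa = 98.27 MPa
Effective stress σ' = σ_v − P_p = 224.1 − 98.27 = 125.87 MPa

130 MPa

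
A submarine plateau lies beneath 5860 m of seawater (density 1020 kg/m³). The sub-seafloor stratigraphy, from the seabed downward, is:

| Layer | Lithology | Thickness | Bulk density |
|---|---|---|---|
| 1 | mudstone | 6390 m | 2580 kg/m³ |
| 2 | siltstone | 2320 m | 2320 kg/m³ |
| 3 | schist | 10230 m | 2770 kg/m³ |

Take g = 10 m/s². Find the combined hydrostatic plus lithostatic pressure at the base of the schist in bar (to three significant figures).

seawater: 1020 kg/m³ × 10 m/s² × 5860 m = 5.977×10^7 Pa = 597.7 bar
mudstone: 2580 kg/m³ × 10 m/s² × 6390 m = 1.649×10^8 Pa = 1649 bar
siltstone: 2320 kg/m³ × 10 m/s² × 2320 m = 5.382×10^7 Pa = 538.2 bar
schist: 2770 kg/m³ × 10 m/s² × 10230 m = 2.834×10^8 Pa = 2834 bar
Total = 597.7 + 1649 + 538.2 + 2834 = 5618.3 bar

5620 bar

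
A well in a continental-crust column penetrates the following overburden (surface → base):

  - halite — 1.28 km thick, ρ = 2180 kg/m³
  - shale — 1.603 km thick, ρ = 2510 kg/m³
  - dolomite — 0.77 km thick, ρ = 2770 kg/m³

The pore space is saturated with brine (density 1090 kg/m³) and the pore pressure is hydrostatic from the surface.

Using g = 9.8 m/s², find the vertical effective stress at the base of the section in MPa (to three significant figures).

48.7 MPa

Overburden (lithostatic) stress σ_v:
halite: 2180 kg/m³ × 9.8 m/s² × 1280 m = 2.735×10^7 Pa = 27.35 MPa
shale: 2510 kg/m³ × 9.8 m/s² × 1603 m = 3.943×10^7 Pa = 39.43 MPa
dolomite: 2770 kg/m³ × 9.8 m/s² × 770 m = 2.090×10^7 Pa = 20.90 MPa
Total = 27.35 + 39.43 + 20.90 = 87.679 MPa
Pore pressure P_p = 1090 kg/m³ × 9.8 m/s² × 3653 m = 3.902×10^7 Pa = 39.02 MPa
Effective stress σ' = σ_v − P_p = 87.68 − 39.02 = 48.658 MPa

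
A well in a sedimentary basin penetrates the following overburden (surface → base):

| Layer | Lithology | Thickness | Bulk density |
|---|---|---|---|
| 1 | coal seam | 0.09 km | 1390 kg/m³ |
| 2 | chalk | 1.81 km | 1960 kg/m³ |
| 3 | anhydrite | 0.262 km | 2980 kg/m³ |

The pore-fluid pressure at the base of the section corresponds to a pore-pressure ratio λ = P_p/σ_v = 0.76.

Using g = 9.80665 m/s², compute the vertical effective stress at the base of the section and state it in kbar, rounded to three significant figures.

Overburden (lithostatic) stress σ_v:
coal seam: 1390 kg/m³ × 9.80665 m/s² × 90 m = 1.227×10^6 Pa = 1.227 MPa
chalk: 1960 kg/m³ × 9.80665 m/s² × 1810 m = 3.479×10^7 Pa = 34.79 MPa
anhydrite: 2980 kg/m³ × 9.80665 m/s² × 262 m = 7.657×10^6 Pa = 7.657 MPa
Total = 1.227 + 34.79 + 7.657 = 43.674 MPa
Pore pressure P_p = λ·σ_v = 0.76 × 43.67 MPa = 33.19 MPa
Effective stress σ' = σ_v − P_p = 43.67 − 33.19 = 10.482 MPa = 0.10482 kbar

0.105 kbar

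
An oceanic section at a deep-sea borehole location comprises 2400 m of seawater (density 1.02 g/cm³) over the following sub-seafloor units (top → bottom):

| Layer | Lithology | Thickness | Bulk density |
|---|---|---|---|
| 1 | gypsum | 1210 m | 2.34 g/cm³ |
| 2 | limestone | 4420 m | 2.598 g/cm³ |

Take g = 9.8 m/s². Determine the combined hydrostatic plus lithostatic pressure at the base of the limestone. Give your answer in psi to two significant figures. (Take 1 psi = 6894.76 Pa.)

seawater: 1020 kg/m³ × 9.8 m/s² × 2400 m = 2.399×10^7 Pa = 3480 psi
gypsum: 2340 kg/m³ × 9.8 m/s² × 1210 m = 2.775×10^7 Pa = 4024 psi
limestone: 2598 kg/m³ × 9.8 m/s² × 4420 m = 1.125×10^8 Pa = 16322 psi
Total = 3480 + 4024 + 16322 = 23826 psi

24000 psi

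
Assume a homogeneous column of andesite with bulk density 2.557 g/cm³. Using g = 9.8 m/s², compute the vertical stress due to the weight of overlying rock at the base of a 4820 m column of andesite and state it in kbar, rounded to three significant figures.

1.21 kbar

andesite: 2557 kg/m³ × 9.8 m/s² × 4820 m = 1.208×10^8 Pa = 1.208 kbar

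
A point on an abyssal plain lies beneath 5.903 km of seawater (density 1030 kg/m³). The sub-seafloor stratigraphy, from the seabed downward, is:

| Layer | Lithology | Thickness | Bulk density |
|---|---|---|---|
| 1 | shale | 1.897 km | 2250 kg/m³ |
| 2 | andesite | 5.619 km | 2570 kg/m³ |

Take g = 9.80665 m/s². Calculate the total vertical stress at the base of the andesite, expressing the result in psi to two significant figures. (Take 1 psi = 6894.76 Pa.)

35000 psi

seawater: 1030 kg/m³ × 9.80665 m/s² × 5903 m = 5.963×10^7 Pa = 8648 psi
shale: 2250 kg/m³ × 9.80665 m/s² × 1897 m = 4.186×10^7 Pa = 6071 psi
andesite: 2570 kg/m³ × 9.80665 m/s² × 5619 m = 1.416×10^8 Pa = 20540 psi
Total = 8648 + 6071 + 20540 = 35258 psi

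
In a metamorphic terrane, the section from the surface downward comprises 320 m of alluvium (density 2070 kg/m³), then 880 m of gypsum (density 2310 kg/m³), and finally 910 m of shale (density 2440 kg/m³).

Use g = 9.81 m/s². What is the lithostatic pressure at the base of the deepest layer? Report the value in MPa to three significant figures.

48.2 MPa

alluvium: 2070 kg/m³ × 9.81 m/s² × 320 m = 6.498×10^6 Pa = 6.498 MPa
gypsum: 2310 kg/m³ × 9.81 m/s² × 880 m = 1.994×10^7 Pa = 19.94 MPa
shale: 2440 kg/m³ × 9.81 m/s² × 910 m = 2.178×10^7 Pa = 21.78 MPa
Total = 6.498 + 19.94 + 21.78 = 48.222 MPa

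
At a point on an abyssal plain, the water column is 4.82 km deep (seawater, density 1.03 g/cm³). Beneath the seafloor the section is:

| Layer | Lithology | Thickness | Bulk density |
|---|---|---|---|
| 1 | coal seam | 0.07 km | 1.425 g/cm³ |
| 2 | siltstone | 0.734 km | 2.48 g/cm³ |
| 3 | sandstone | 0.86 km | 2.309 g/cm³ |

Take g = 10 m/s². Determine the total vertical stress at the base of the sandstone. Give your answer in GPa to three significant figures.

seawater: 1030 kg/m³ × 10 m/s² × 4820 m = 4.965×10^7 Pa = 0.04965 GPa
coal seam: 1425 kg/m³ × 10 m/s² × 70 m = 9.975×10^5 Pa = 9.975×10^-4 GPa
siltstone: 2480 kg/m³ × 10 m/s² × 734 m = 1.820×10^7 Pa = 0.01820 GPa
sandstone: 2309 kg/m³ × 10 m/s² × 860 m = 1.986×10^7 Pa = 0.01986 GPa
Total = 0.04965 + 9.975×10^-4 + 0.01820 + 0.01986 = 0.088704 GPa

0.0887 GPa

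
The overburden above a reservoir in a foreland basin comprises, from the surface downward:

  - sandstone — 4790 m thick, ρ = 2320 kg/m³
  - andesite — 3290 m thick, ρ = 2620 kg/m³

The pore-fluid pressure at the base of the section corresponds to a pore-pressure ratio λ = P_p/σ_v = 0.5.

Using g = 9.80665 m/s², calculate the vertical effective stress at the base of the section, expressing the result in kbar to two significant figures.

Overburden (lithostatic) stress σ_v:
sandstone: 2320 kg/m³ × 9.80665 m/s² × 4790 m = 1.090×10^8 Pa = 109.0 MPa
andesite: 2620 kg/m³ × 9.80665 m/s² × 3290 m = 8.453×10^7 Pa = 84.53 MPa
Total = 109.0 + 84.53 = 193.51 MPa
Pore pressure P_p = λ·σ_v = 0.5 × 193.5 MPa = 96.76 MPa
Effective stress σ' = σ_v − P_p = 193.5 − 96.76 = 96.755 MPa = 0.96755 kbar

0.97 kbar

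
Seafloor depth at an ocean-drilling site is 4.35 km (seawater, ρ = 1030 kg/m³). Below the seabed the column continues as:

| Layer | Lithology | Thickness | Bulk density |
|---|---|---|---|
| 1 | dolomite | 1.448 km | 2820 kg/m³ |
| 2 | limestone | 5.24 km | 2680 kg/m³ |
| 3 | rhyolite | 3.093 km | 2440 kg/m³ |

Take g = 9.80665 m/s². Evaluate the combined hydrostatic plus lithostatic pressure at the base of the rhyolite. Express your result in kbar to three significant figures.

2.96 kbar

seawater: 1030 kg/m³ × 9.80665 m/s² × 4350 m = 4.394×10^7 Pa = 0.4394 kbar
dolomite: 2820 kg/m³ × 9.80665 m/s² × 1448 m = 4.004×10^7 Pa = 0.4004 kbar
limestone: 2680 kg/m³ × 9.80665 m/s² × 5240 m = 1.377×10^8 Pa = 1.377 kbar
rhyolite: 2440 kg/m³ × 9.80665 m/s² × 3093 m = 7.401×10^7 Pa = 0.7401 kbar
Total = 0.4394 + 0.4004 + 1.377 + 0.7401 = 2.9571 kbar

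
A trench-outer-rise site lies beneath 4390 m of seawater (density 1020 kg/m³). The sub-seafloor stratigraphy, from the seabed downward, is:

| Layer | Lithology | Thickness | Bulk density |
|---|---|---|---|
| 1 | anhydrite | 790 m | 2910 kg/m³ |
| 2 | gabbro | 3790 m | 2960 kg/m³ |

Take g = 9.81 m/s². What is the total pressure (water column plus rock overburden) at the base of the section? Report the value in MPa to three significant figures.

177 MPa

seawater: 1020 kg/m³ × 9.81 m/s² × 4390 m = 4.393×10^7 Pa = 43.93 MPa
anhydrite: 2910 kg/m³ × 9.81 m/s² × 790 m = 2.255×10^7 Pa = 22.55 MPa
gabbro: 2960 kg/m³ × 9.81 m/s² × 3790 m = 1.101×10^8 Pa = 110.1 MPa
Total = 43.93 + 22.55 + 110.1 = 176.53 MPa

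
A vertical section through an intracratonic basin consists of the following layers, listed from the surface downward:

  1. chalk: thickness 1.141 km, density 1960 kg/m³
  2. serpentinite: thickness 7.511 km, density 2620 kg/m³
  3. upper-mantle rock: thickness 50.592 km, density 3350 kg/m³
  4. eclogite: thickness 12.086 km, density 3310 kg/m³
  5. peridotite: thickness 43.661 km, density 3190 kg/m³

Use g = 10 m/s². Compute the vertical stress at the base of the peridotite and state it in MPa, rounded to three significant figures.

chalk: 1960 kg/m³ × 10 m/s² × 1141 m = 2.236×10^7 Pa = 22.36 MPa
serpentinite: 2620 kg/m³ × 10 m/s² × 7511 m = 1.968×10^8 Pa = 196.8 MPa
upper-mantle rock: 3350 kg/m³ × 10 m/s² × 50592 m = 1.695×10^9 Pa = 1695 MPa
eclogite: 3310 kg/m³ × 10 m/s² × 12086 m = 4.000×10^8 Pa = 400.0 MPa
peridotite: 3190 kg/m³ × 10 m/s² × 43661 m = 1.393×10^9 Pa = 1393 MPa
Total = 22.36 + 196.8 + 1695 + 400.0 + 1393 = 3706.8 MPa

3710 MPa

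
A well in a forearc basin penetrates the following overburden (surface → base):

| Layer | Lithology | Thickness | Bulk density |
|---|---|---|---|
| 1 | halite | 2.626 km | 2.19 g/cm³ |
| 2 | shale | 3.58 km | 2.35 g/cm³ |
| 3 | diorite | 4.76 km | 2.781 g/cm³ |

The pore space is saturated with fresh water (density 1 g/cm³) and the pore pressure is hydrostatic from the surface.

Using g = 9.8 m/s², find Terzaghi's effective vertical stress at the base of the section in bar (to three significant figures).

1610 bar

Overburden (lithostatic) stress σ_v:
halite: 2190 kg/m³ × 9.8 m/s² × 2626 m = 5.636×10^7 Pa = 56.36 MPa
shale: 2350 kg/m³ × 9.8 m/s² × 3580 m = 8.245×10^7 Pa = 82.45 MPa
diorite: 2781 kg/m³ × 9.8 m/s² × 4760 m = 1.297×10^8 Pa = 129.7 MPa
Total = 56.36 + 82.45 + 129.7 = 268.53 MPa
Pore pressure P_p = 1000 kg/m³ × 9.8 m/s² × 10966 m = 1.075×10^8 Pa = 107.5 MPa
Effective stress σ' = σ_v − P_p = 268.5 − 107.5 = 161.07 MPa = 1610.7 bar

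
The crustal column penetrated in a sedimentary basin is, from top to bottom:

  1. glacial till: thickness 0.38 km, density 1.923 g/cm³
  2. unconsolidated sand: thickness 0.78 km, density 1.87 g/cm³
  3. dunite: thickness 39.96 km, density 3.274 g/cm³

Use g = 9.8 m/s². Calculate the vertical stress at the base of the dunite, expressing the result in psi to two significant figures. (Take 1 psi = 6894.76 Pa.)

190000 psi

glacial till: 1923 kg/m³ × 9.8 m/s² × 380 m = 7.161×10^6 Pa = 1039 psi
unconsolidated sand: 1870 kg/m³ × 9.8 m/s² × 780 m = 1.429×10^7 Pa = 2073 psi
dunite: 3274 kg/m³ × 9.8 m/s² × 39960 m = 1.282×10^9 Pa = 1.860×10^5 psi
Total = 1039 + 2073 + 1.860×10^5 = 1.8907×10^5 psi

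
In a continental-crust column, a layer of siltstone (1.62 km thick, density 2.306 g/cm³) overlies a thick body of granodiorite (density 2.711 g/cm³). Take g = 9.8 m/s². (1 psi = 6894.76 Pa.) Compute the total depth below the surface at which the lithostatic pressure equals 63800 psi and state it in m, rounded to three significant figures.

16800 m

Pressure at base of upper layers: 2306×9.8×1620 = 3.661×10^7 Pa = 5310 psi
Remaining pressure to be supplied by granodiorite: 4.399×10^8 − 3.661×10^7 = 4.033×10^8 Pa
Additional depth in granodiorite = 4.033×10^8 Pa / (2711 kg/m³ × 9.8 m/s²) = 15179 m
Total depth = 1620 m + 15179 m = 16799 m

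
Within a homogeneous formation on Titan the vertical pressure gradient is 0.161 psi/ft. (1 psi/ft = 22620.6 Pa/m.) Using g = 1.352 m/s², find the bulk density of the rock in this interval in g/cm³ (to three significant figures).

2.69 g/cm³

ρ = (dP/dz)/g = 0.161 psi/ft / 1.352 m/s² = 3641.9 Pa/m / 1.352 m/s² = 2693.7 kg/m³
= 2.694 g/cm³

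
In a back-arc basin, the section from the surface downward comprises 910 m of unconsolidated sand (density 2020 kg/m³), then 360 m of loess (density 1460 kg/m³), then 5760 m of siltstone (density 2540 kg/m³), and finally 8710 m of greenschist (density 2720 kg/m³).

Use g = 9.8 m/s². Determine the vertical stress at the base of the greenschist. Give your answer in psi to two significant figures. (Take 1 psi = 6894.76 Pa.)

unconsolidated sand: 2020 kg/m³ × 9.8 m/s² × 910 m = 1.801×10^7 Pa = 2613 psi
loess: 1460 kg/m³ × 9.8 m/s² × 360 m = 5.151×10^6 Pa = 747.1 psi
siltstone: 2540 kg/m³ × 9.8 m/s² × 5760 m = 1.434×10^8 Pa = 20795 psi
greenschist: 2720 kg/m³ × 9.8 m/s² × 8710 m = 2.322×10^8 Pa = 33674 psi
Total = 2613 + 747.1 + 20795 + 33674 = 57829 psi

58000 psi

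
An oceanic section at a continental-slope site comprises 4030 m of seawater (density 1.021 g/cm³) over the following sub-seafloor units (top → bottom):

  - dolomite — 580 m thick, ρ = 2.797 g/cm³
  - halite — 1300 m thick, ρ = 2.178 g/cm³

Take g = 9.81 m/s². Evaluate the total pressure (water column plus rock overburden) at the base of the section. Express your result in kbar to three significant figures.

0.841 kbar

seawater: 1021 kg/m³ × 9.81 m/s² × 4030 m = 4.036×10^7 Pa = 0.4036 kbar
dolomite: 2797 kg/m³ × 9.81 m/s² × 580 m = 1.591×10^7 Pa = 0.1591 kbar
halite: 2178 kg/m³ × 9.81 m/s² × 1300 m = 2.778×10^7 Pa = 0.2778 kbar
Total = 0.4036 + 0.1591 + 0.2778 = 0.84055 kbar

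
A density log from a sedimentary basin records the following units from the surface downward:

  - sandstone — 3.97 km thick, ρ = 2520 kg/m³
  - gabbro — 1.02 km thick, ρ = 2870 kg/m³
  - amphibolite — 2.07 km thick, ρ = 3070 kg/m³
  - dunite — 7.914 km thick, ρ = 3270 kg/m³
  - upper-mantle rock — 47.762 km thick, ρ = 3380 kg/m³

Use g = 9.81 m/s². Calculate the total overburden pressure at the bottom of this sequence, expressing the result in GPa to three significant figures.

sandstone: 2520 kg/m³ × 9.81 m/s² × 3970 m = 9.814×10^7 Pa = 0.09814 GPa
gabbro: 2870 kg/m³ × 9.81 m/s² × 1020 m = 2.872×10^7 Pa = 0.02872 GPa
amphibolite: 3070 kg/m³ × 9.81 m/s² × 2070 m = 6.234×10^7 Pa = 0.06234 GPa
dunite: 3270 kg/m³ × 9.81 m/s² × 7914 m = 2.539×10^8 Pa = 0.2539 GPa
upper-mantle rock: 3380 kg/m³ × 9.81 m/s² × 47762 m = 1.584×10^9 Pa = 1.584 GPa
Total = 0.09814 + 0.02872 + 0.06234 + 0.2539 + 1.584 = 2.0268 GPa

2.03 GPa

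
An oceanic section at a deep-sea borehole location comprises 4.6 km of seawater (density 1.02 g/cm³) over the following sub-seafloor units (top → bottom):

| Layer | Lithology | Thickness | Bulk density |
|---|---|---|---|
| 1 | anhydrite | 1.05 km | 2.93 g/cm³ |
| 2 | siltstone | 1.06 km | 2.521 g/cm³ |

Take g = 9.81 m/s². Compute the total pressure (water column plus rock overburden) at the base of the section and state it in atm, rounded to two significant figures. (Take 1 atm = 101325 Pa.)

1000 atm

seawater: 1020 kg/m³ × 9.81 m/s² × 4600 m = 4.603×10^7 Pa = 454.3 atm
anhydrite: 2930 kg/m³ × 9.81 m/s² × 1050 m = 3.018×10^7 Pa = 297.9 atm
siltstone: 2521 kg/m³ × 9.81 m/s² × 1060 m = 2.621×10^7 Pa = 258.7 atm
Total = 454.3 + 297.9 + 258.7 = 1010.8 atm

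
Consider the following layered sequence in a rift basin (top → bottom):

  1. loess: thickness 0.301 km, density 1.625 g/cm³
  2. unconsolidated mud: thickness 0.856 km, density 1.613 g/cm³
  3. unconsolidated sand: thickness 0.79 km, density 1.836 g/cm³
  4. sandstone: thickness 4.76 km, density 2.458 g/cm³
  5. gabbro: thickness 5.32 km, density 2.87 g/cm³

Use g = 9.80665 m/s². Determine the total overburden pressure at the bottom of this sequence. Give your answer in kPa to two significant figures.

loess: 1625 kg/m³ × 9.80665 m/s² × 301 m = 4.797×10^6 Pa = 4797 kPa
unconsolidated mud: 1613 kg/m³ × 9.80665 m/s² × 856 m = 1.354×10^7 Pa = 13540 kPa
unconsolidated sand: 1836 kg/m³ × 9.80665 m/s² × 790 m = 1.422×10^7 Pa = 14224 kPa
sandstone: 2458 kg/m³ × 9.80665 m/s² × 4760 m = 1.147×10^8 Pa = 1.147×10^5 kPa
gabbro: 2870 kg/m³ × 9.80665 m/s² × 5320 m = 1.497×10^8 Pa = 1.497×10^5 kPa
Total = 4797 + 13540 + 14224 + 1.147×10^5 + 1.497×10^5 = 2.9703×10^5 kPa

300000 kPa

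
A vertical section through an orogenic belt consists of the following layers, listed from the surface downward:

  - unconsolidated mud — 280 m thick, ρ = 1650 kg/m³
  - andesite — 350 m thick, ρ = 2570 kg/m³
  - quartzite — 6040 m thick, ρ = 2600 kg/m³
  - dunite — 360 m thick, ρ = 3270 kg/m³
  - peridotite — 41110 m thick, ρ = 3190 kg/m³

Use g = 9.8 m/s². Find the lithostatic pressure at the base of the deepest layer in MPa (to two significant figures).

unconsolidated mud: 1650 kg/m³ × 9.8 m/s² × 280 m = 4.528×10^6 Pa = 4.528 MPa
andesite: 2570 kg/m³ × 9.8 m/s² × 350 m = 8.815×10^6 Pa = 8.815 MPa
quartzite: 2600 kg/m³ × 9.8 m/s² × 6040 m = 1.539×10^8 Pa = 153.9 MPa
dunite: 3270 kg/m³ × 9.8 m/s² × 360 m = 1.154×10^7 Pa = 11.54 MPa
peridotite: 3190 kg/m³ × 9.8 m/s² × 41110 m = 1.285×10^9 Pa = 1285 MPa
Total = 4.528 + 8.815 + 153.9 + 11.54 + 1285 = 1464.0 MPa

1500 MPa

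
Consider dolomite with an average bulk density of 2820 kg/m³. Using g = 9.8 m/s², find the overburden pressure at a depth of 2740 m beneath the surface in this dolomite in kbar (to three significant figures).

0.757 kbar

dolomite: 2820 kg/m³ × 9.8 m/s² × 2740 m = 7.572×10^7 Pa = 0.7572 kbar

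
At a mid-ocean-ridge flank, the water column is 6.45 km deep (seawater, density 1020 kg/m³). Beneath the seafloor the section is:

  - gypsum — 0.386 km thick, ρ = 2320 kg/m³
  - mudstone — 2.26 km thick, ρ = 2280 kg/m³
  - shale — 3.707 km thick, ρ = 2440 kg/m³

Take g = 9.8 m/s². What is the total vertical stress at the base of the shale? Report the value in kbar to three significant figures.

seawater: 1020 kg/m³ × 9.8 m/s² × 6450 m = 6.447×10^7 Pa = 0.6447 kbar
gypsum: 2320 kg/m³ × 9.8 m/s² × 386 m = 8.776×10^6 Pa = 0.08776 kbar
mudstone: 2280 kg/m³ × 9.8 m/s² × 2260 m = 5.050×10^7 Pa = 0.5050 kbar
shale: 2440 kg/m³ × 9.8 m/s² × 3707 m = 8.864×10^7 Pa = 0.8864 kbar
Total = 0.6447 + 0.08776 + 0.5050 + 0.8864 = 2.1239 kbar

2.12 kbar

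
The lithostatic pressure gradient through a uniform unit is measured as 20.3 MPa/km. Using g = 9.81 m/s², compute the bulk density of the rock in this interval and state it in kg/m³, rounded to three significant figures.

2070 kg/m³

ρ = (dP/dz)/g = 20.3 MPa/km / 9.81 m/s² = 20300 Pa/m / 9.81 m/s² = 2069.3 kg/m³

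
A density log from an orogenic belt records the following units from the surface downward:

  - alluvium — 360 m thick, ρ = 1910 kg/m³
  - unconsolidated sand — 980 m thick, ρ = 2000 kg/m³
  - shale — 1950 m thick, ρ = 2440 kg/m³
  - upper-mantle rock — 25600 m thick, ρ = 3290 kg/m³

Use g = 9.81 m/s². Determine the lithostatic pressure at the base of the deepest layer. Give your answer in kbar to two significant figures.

alluvium: 1910 kg/m³ × 9.81 m/s² × 360 m = 6.745×10^6 Pa = 0.06745 kbar
unconsolidated sand: 2000 kg/m³ × 9.81 m/s² × 980 m = 1.923×10^7 Pa = 0.1923 kbar
shale: 2440 kg/m³ × 9.81 m/s² × 1950 m = 4.668×10^7 Pa = 0.4668 kbar
upper-mantle rock: 3290 kg/m³ × 9.81 m/s² × 25600 m = 8.262×10^8 Pa = 8.262 kbar
Total = 0.06745 + 0.1923 + 0.4668 + 8.262 = 8.9889 kbar

9.0 kbar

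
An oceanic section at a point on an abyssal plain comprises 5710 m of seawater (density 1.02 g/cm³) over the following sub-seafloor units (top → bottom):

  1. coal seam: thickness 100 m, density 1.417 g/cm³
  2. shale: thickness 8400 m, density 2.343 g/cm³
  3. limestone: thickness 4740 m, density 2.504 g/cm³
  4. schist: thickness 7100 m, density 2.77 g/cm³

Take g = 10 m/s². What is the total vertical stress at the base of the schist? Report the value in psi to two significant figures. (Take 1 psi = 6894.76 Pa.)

seawater: 1020 kg/m³ × 10 m/s² × 5710 m = 5.824×10^7 Pa = 8447 psi
coal seam: 1417 kg/m³ × 10 m/s² × 100 m = 1.417×10^6 Pa = 205.5 psi
shale: 2343 kg/m³ × 10 m/s² × 8400 m = 1.968×10^8 Pa = 28545 psi
limestone: 2504 kg/m³ × 10 m/s² × 4740 m = 1.187×10^8 Pa = 17214 psi
schist: 2770 kg/m³ × 10 m/s² × 7100 m = 1.967×10^8 Pa = 28525 psi
Total = 8447 + 205.5 + 28545 + 17214 + 28525 = 82937 psi

83000 psi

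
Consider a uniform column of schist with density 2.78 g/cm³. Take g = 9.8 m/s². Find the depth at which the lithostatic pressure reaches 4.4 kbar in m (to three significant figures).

h = P/(ρg) = 4.4 kbar / (2780 kg/m³ × 9.8 m/s²) = 4.400×10^8 Pa / 27244 Pa/m = 16150 m

16200 m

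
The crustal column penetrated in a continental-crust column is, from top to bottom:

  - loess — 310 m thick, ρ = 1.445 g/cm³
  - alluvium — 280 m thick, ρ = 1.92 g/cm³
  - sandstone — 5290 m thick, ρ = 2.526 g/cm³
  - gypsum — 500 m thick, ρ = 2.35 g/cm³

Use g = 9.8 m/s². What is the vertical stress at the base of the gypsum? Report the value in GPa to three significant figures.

loess: 1445 kg/m³ × 9.8 m/s² × 310 m = 4.390×10^6 Pa = 4.390×10^-3 GPa
alluvium: 1920 kg/m³ × 9.8 m/s² × 280 m = 5.268×10^6 Pa = 5.268×10^-3 GPa
sandstone: 2526 kg/m³ × 9.8 m/s² × 5290 m = 1.310×10^8 Pa = 0.1310 GPa
gypsum: 2350 kg/m³ × 9.8 m/s² × 500 m = 1.151×10^7 Pa = 0.01151 GPa
Total = 4.390×10^-3 + 5.268×10^-3 + 0.1310 + 0.01151 = 0.15213 GPa

0.152 GPa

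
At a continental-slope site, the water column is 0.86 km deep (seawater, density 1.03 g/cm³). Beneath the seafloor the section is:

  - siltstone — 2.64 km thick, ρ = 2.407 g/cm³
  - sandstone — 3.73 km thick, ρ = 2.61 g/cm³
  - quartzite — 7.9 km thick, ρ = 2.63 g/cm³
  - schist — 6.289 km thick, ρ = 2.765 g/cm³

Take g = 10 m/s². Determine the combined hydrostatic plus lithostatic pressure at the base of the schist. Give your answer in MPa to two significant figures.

seawater: 1030 kg/m³ × 10 m/s² × 860 m = 8.858×10^6 Pa = 8.858 MPa
siltstone: 2407 kg/m³ × 10 m/s² × 2640 m = 6.354×10^7 Pa = 63.54 MPa
sandstone: 2610 kg/m³ × 10 m/s² × 3730 m = 9.735×10^7 Pa = 97.35 MPa
quartzite: 2630 kg/m³ × 10 m/s² × 7900 m = 2.078×10^8 Pa = 207.8 MPa
schist: 2765 kg/m³ × 10 m/s² × 6289 m = 1.739×10^8 Pa = 173.9 MPa
Total = 8.858 + 63.54 + 97.35 + 207.8 + 173.9 = 551.42 MPa

550 MPa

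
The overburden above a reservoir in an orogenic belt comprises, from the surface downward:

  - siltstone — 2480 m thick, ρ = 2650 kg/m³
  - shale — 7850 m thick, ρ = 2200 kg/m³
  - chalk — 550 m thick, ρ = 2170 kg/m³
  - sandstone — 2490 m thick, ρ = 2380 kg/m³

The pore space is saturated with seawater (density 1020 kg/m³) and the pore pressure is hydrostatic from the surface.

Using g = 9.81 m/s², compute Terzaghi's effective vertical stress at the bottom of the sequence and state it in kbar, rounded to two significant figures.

1.7 kbar

Overburden (lithostatic) stress σ_v:
siltstone: 2650 kg/m³ × 9.81 m/s² × 2480 m = 6.447×10^7 Pa = 64.47 MPa
shale: 2200 kg/m³ × 9.81 m/s² × 7850 m = 1.694×10^8 Pa = 169.4 MPa
chalk: 2170 kg/m³ × 9.81 m/s² × 550 m = 1.171×10^7 Pa = 11.71 MPa
sandstone: 2380 kg/m³ × 9.81 m/s² × 2490 m = 5.814×10^7 Pa = 58.14 MPa
Total = 64.47 + 169.4 + 11.71 + 58.14 = 303.73 MPa
Pore pressure P_p = 1020 kg/m³ × 9.81 m/s² × 13370 m = 1.338×10^8 Pa = 133.8 MPa
Effective stress σ' = σ_v − P_p = 303.7 − 133.8 = 169.95 MPa = 1.6995 kbar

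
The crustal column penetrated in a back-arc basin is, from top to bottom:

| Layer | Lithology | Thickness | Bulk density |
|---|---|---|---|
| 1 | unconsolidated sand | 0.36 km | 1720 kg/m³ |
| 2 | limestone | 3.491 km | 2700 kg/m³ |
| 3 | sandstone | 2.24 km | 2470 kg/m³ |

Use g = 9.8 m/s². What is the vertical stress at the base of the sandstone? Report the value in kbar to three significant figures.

unconsolidated sand: 1720 kg/m³ × 9.8 m/s² × 360 m = 6.068×10^6 Pa = 0.06068 kbar
limestone: 2700 kg/m³ × 9.8 m/s² × 3491 m = 9.237×10^7 Pa = 0.9237 kbar
sandstone: 2470 kg/m³ × 9.8 m/s² × 2240 m = 5.422×10^7 Pa = 0.5422 kbar
Total = 0.06068 + 0.9237 + 0.5422 = 1.5266 kbar

1.53 kbar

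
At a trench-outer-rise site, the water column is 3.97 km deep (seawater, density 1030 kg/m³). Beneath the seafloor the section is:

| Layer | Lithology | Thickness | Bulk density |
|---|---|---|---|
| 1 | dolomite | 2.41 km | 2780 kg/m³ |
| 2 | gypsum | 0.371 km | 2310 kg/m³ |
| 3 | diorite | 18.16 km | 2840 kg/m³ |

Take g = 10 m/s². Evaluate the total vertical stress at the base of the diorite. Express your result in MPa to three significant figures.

seawater: 1030 kg/m³ × 10 m/s² × 3970 m = 4.089×10^7 Pa = 40.89 MPa
dolomite: 2780 kg/m³ × 10 m/s² × 2410 m = 6.700×10^7 Pa = 67.00 MPa
gypsum: 2310 kg/m³ × 10 m/s² × 371 m = 8.570×10^6 Pa = 8.570 MPa
diorite: 2840 kg/m³ × 10 m/s² × 18160 m = 5.157×10^8 Pa = 515.7 MPa
Total = 40.89 + 67.00 + 8.570 + 515.7 = 632.20 MPa

632 MPa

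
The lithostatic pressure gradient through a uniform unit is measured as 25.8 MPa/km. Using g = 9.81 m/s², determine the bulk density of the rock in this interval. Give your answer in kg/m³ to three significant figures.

2630 kg/m³

ρ = (dP/dz)/g = 25.8 MPa/km / 9.81 m/s² = 25800 Pa/m / 9.81 m/s² = 2630.0 kg/m³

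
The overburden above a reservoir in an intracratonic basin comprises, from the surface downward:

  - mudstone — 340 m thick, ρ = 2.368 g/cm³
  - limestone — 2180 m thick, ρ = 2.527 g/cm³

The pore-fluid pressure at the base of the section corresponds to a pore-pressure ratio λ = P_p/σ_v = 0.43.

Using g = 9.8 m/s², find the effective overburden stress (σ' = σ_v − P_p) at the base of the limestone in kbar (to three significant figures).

Overburden (lithostatic) stress σ_v:
mudstone: 2368 kg/m³ × 9.8 m/s² × 340 m = 7.890×10^6 Pa = 7.890 MPa
limestone: 2527 kg/m³ × 9.8 m/s² × 2180 m = 5.399×10^7 Pa = 53.99 MPa
Total = 7.890 + 53.99 = 61.877 MPa
Pore pressure P_p = λ·σ_v = 0.43 × 61.88 MPa = 26.61 MPa
Effective stress σ' = σ_v − P_p = 61.88 − 26.61 = 35.270 MPa = 0.35270 kbar

0.353 kbar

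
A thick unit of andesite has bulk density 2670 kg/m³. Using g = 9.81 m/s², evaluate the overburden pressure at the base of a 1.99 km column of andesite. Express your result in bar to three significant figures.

andesite: 2670 kg/m³ × 9.81 m/s² × 1990 m = 5.212×10^7 Pa = 521.2 bar

521 bar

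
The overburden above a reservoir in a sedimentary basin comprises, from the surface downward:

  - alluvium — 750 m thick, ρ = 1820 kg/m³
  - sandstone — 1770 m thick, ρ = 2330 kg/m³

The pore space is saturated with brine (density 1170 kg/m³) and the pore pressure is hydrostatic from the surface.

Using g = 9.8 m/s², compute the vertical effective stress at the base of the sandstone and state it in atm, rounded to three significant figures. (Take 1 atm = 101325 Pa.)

246 atm

Overburden (lithostatic) stress σ_v:
alluvium: 1820 kg/m³ × 9.8 m/s² × 750 m = 1.338×10^7 Pa = 13.38 MPa
sandstone: 2330 kg/m³ × 9.8 m/s² × 1770 m = 4.042×10^7 Pa = 40.42 MPa
Total = 13.38 + 40.42 = 53.793 MPa
Pore pressure P_p = 1170 kg/m³ × 9.8 m/s² × 2520 m = 2.889×10^7 Pa = 28.89 MPa
Effective stress σ' = σ_v − P_p = 53.79 − 28.89 = 24.899 MPa = 245.73 atm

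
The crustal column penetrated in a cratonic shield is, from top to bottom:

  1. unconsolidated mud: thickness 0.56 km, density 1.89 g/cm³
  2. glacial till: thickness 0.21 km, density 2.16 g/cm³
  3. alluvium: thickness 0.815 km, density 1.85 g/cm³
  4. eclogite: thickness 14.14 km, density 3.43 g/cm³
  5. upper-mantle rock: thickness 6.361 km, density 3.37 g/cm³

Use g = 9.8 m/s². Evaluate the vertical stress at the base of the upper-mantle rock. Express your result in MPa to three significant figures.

715 MPa

unconsolidated mud: 1890 kg/m³ × 9.8 m/s² × 560 m = 1.037×10^7 Pa = 10.37 MPa
glacial till: 2160 kg/m³ × 9.8 m/s² × 210 m = 4.445×10^6 Pa = 4.445 MPa
alluvium: 1850 kg/m³ × 9.8 m/s² × 815 m = 1.478×10^7 Pa = 14.78 MPa
eclogite: 3430 kg/m³ × 9.8 m/s² × 14140 m = 4.753×10^8 Pa = 475.3 MPa
upper-mantle rock: 3370 kg/m³ × 9.8 m/s² × 6361 m = 2.101×10^8 Pa = 210.1 MPa
Total = 10.37 + 4.445 + 14.78 + 475.3 + 210.1 = 714.97 MPa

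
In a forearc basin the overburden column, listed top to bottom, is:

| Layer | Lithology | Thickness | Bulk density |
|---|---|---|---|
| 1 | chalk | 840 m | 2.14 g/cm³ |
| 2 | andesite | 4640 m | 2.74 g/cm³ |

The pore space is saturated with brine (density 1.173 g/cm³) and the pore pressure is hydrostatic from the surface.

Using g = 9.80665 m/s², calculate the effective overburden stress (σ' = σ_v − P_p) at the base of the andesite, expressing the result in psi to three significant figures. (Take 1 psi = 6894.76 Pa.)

11500 psi

Overburden (lithostatic) stress σ_v:
chalk: 2140 kg/m³ × 9.80665 m/s² × 840 m = 1.763×10^7 Pa = 17.63 MPa
andesite: 2740 kg/m³ × 9.80665 m/s² × 4640 m = 1.247×10^8 Pa = 124.7 MPa
Total = 17.63 + 124.7 = 142.31 MPa
Pore pressure P_p = 1173 kg/m³ × 9.80665 m/s² × 5480 m = 6.304×10^7 Pa = 63.04 MPa
Effective stress σ' = σ_v − P_p = 142.3 − 63.04 = 79.269 MPa = 11497 psi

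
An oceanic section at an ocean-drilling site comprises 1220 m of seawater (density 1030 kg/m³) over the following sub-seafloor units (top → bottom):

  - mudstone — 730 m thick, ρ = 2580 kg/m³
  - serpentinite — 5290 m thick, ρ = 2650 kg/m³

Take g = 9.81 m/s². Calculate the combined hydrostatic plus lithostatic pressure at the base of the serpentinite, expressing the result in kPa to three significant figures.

168000 kPa

seawater: 1030 kg/m³ × 9.81 m/s² × 1220 m = 1.233×10^7 Pa = 12327 kPa
mudstone: 2580 kg/m³ × 9.81 m/s² × 730 m = 1.848×10^7 Pa = 18476 kPa
serpentinite: 2650 kg/m³ × 9.81 m/s² × 5290 m = 1.375×10^8 Pa = 1.375×10^5 kPa
Total = 12327 + 18476 + 1.375×10^5 = 1.6832×10^5 kPa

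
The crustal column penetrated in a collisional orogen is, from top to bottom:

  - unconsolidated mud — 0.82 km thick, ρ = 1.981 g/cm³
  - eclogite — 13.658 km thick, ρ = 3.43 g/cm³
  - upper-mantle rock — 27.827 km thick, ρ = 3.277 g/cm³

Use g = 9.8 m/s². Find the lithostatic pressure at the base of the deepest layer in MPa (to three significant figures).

1370 MPa

unconsolidated mud: 1981 kg/m³ × 9.8 m/s² × 820 m = 1.592×10^7 Pa = 15.92 MPa
eclogite: 3430 kg/m³ × 9.8 m/s² × 13658 m = 4.591×10^8 Pa = 459.1 MPa
upper-mantle rock: 3277 kg/m³ × 9.8 m/s² × 27827 m = 8.937×10^8 Pa = 893.7 MPa
Total = 15.92 + 459.1 + 893.7 = 1368.7 MPa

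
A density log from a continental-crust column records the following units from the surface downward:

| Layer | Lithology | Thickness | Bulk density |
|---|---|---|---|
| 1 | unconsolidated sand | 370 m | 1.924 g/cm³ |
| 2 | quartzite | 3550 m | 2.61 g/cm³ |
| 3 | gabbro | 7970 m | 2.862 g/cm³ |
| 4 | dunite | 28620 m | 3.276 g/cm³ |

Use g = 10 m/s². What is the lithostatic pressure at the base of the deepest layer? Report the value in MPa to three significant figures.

unconsolidated sand: 1924 kg/m³ × 10 m/s² × 370 m = 7.119×10^6 Pa = 7.119 MPa
quartzite: 2610 kg/m³ × 10 m/s² × 3550 m = 9.265×10^7 Pa = 92.66 MPa
gabbro: 2862 kg/m³ × 10 m/s² × 7970 m = 2.281×10^8 Pa = 228.1 MPa
dunite: 3276 kg/m³ × 10 m/s² × 28620 m = 9.376×10^8 Pa = 937.6 MPa
Total = 7.119 + 92.66 + 228.1 + 937.6 = 1265.5 MPa

1270 MPa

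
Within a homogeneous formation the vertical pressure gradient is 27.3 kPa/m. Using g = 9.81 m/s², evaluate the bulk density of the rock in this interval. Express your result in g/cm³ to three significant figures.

2.78 g/cm³

ρ = (dP/dz)/g = 27.3 kPa/m / 9.81 m/s² = 27300 Pa/m / 9.81 m/s² = 2782.9 kg/m³
= 2.783 g/cm³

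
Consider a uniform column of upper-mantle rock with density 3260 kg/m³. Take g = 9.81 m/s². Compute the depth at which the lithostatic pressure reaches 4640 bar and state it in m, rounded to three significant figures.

14500 m

h = P/(ρg) = 4640 bar / (3260 kg/m³ × 9.81 m/s²) = 4.640×10^8 Pa / 31981 Pa/m = 14509 m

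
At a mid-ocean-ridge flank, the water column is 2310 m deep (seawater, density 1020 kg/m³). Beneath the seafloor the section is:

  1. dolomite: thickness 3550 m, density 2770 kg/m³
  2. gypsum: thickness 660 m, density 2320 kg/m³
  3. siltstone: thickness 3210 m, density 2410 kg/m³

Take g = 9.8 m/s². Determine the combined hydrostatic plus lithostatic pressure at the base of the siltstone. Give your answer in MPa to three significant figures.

210 MPa

seawater: 1020 kg/m³ × 9.8 m/s² × 2310 m = 2.309×10^7 Pa = 23.09 MPa
dolomite: 2770 kg/m³ × 9.8 m/s² × 3550 m = 9.637×10^7 Pa = 96.37 MPa
gypsum: 2320 kg/m³ × 9.8 m/s² × 660 m = 1.501×10^7 Pa = 15.01 MPa
siltstone: 2410 kg/m³ × 9.8 m/s² × 3210 m = 7.581×10^7 Pa = 75.81 MPa
Total = 23.09 + 96.37 + 15.01 + 75.81 = 210.28 MPa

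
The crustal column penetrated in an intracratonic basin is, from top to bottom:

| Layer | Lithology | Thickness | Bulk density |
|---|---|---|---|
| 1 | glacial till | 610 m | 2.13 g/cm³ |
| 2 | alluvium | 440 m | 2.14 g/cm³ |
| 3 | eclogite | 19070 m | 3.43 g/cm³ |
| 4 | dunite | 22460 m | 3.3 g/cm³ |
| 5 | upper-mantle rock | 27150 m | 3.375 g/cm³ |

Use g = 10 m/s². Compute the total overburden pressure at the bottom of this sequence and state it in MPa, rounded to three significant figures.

2330 MPa

glacial till: 2130 kg/m³ × 10 m/s² × 610 m = 1.299×10^7 Pa = 12.99 MPa
alluvium: 2140 kg/m³ × 10 m/s² × 440 m = 9.416×10^6 Pa = 9.416 MPa
eclogite: 3430 kg/m³ × 10 m/s² × 19070 m = 6.541×10^8 Pa = 654.1 MPa
dunite: 3300 kg/m³ × 10 m/s² × 22460 m = 7.412×10^8 Pa = 741.2 MPa
upper-mantle rock: 3375 kg/m³ × 10 m/s² × 27150 m = 9.163×10^8 Pa = 916.3 MPa
Total = 12.99 + 9.416 + 654.1 + 741.2 + 916.3 = 2334.0 MPa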